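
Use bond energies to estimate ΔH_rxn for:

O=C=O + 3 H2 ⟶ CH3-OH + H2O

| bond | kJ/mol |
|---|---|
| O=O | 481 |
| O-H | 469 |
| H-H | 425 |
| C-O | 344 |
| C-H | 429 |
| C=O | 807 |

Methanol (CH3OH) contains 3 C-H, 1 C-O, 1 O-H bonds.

ΔH ≈ −149 kJ

Bonds broken (reactants):
  C=O: 2 × 807 = 1614
  H-H: 3 × 425 = 1275
  Σ(broken) = 2889 kJ
Bonds formed (products):
  C-H: 3 × 429 = 1287
  C-O: 1 × 344 = 344
  O-H: 3 × 469 = 1407
  Σ(formed) = 3038 kJ
ΔH = Σ(broken) − Σ(formed) = 2889 − 3038 = −149 kJ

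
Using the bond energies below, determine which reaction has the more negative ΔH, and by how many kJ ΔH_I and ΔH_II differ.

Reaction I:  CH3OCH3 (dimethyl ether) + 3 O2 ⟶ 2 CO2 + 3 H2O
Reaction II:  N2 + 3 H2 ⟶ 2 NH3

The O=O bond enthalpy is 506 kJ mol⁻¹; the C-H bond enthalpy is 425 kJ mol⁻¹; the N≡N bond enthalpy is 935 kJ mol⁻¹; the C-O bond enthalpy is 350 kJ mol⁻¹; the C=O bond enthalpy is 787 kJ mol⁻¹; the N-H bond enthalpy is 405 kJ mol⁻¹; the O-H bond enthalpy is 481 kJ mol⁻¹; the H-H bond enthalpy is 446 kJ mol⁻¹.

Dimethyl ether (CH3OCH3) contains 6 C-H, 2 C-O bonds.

Reaction I:
  Bonds broken (reactants):
    C-H: 6 × 425 = 2550
    C-O: 2 × 350 = 700
    O=O: 3 × 506 = 1518
    Σ(broken) = 4768 kJ
  Bonds formed (products):
    C=O: 4 × 787 = 3148
    O-H: 6 × 481 = 2886
    Σ(formed) = 6034 kJ
  ΔH_I = 4768 − 6034 = −1266 kJ
Reaction II:
  Bonds broken (reactants):
    H-H: 3 × 446 = 1338
    N≡N: 1 × 935 = 935
    Σ(broken) = 2273 kJ
  Bonds formed (products):
    N-H: 6 × 405 = 2430
    Σ(formed) = 2430 kJ
  ΔH_II = 2273 − 2430 = −157 kJ
ΔH_I − ΔH_II = −1109 kJ, so reaction I has the more negative ΔH; |ΔH_I − ΔH_II| = 1109 kJ.

Reaction I, by 1109 kJ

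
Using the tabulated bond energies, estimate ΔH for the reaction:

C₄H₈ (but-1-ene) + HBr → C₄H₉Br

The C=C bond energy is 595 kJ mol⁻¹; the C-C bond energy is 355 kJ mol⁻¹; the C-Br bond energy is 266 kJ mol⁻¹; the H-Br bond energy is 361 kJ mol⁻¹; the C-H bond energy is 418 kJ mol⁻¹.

Bonds broken (reactants):
  C-C: 2 × 355 = 710
  C-H: 8 × 418 = 3344
  C=C: 1 × 595 = 595
  H-Br: 1 × 361 = 361
  Σ(broken) = 5010 kJ
Bonds formed (products):
  C-Br: 1 × 266 = 266
  C-C: 3 × 355 = 1065
  C-H: 9 × 418 = 3762
  Σ(formed) = 5093 kJ
ΔH = Σ(broken) − Σ(formed) = 5010 − 5093 = −83 kJ

ΔH ≈ −83 kJ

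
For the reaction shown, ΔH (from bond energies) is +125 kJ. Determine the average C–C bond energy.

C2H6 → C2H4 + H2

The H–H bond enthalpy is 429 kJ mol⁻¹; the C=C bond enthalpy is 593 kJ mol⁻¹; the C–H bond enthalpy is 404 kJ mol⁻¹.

D(C–C) ≈ 339 kJ/mol

Let D be the C–C bond energy.
Σ(broken) = 1×D + 6×404 = 2424 + D
Σ(formed) = 4×404 + 1×593 + 1×429 = 2638
ΔH = Σ(broken) − Σ(formed) = (2424 + D) − (2638) = −214 + D
Setting this equal to +125 kJ gives D = 339 kJ/mol.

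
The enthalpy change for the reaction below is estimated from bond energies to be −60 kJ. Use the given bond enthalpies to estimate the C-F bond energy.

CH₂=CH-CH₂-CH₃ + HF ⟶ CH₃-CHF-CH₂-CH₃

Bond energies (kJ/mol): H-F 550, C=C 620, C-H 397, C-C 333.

Let D be the C-F bond energy.
Σ(broken) = 2×333 + 8×397 + 1×620 + 1×550 = 5012
Σ(formed) = 3×333 + 1×D + 9×397 = 4572 + D
ΔH = Σ(broken) − Σ(formed) = (5012) − (4572 + D) = +440 − D
Setting this equal to −60 kJ gives D = 500 kJ/mol.

D(C-F) ≈ 500 kJ/mol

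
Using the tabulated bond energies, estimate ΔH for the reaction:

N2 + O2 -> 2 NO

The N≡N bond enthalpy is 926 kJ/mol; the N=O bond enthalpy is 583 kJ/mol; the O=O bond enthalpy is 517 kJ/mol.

ΔH ≈ +277 kJ

Bonds broken (reactants):
  N≡N: 1 × 926 = 926
  O=O: 1 × 517 = 517
  Σ(broken) = 1443 kJ
Bonds formed (products):
  N=O: 2 × 583 = 1166
  Σ(formed) = 1166 kJ
ΔH = Σ(broken) − Σ(formed) = 1443 − 1166 = +277 kJ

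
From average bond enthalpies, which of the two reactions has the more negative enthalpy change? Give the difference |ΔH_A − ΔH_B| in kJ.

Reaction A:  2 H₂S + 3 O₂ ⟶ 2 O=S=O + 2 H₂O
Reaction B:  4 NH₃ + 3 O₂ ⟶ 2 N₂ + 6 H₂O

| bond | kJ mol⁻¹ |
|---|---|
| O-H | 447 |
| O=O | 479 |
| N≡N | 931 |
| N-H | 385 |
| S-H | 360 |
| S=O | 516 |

Reaction A:
  Bonds broken (reactants):
    O=O: 3 × 479 = 1437
    S-H: 4 × 360 = 1440
    Σ(broken) = 2877 kJ
  Bonds formed (products):
    O-H: 4 × 447 = 1788
    S=O: 4 × 516 = 2064
    Σ(formed) = 3852 kJ
  ΔH_A = 2877 − 3852 = −975 kJ
Reaction B:
  Bonds broken (reactants):
    N-H: 12 × 385 = 4620
    O=O: 3 × 479 = 1437
    Σ(broken) = 6057 kJ
  Bonds formed (products):
    N≡N: 2 × 931 = 1862
    O-H: 12 × 447 = 5364
    Σ(formed) = 7226 kJ
  ΔH_B = 6057 − 7226 = −1169 kJ
ΔH_A − ΔH_B = +194 kJ, so reaction B has the more negative ΔH; |ΔH_A − ΔH_B| = 194 kJ.

Reaction B, by 194 kJ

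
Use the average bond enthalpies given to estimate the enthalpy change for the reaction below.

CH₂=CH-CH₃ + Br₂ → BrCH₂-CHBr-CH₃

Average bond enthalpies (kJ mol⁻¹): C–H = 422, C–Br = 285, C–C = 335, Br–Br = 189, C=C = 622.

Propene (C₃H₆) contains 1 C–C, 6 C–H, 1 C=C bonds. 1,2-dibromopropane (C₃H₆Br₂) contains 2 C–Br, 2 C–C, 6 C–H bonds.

ΔH ≈ −94 kJ

Bonds broken (reactants):
  Br–Br: 1 × 189 = 189
  C–C: 1 × 335 = 335
  C–H: 6 × 422 = 2532
  C=C: 1 × 622 = 622
  Σ(broken) = 3678 kJ
Bonds formed (products):
  C–Br: 2 × 285 = 570
  C–C: 2 × 335 = 670
  C–H: 6 × 422 = 2532
  Σ(formed) = 3772 kJ
ΔH = Σ(broken) − Σ(formed) = 3678 − 3772 = −94 kJ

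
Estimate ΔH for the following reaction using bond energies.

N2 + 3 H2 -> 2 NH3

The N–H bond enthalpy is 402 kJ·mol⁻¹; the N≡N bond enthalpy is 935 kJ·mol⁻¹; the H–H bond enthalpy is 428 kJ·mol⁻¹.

Bonds broken (reactants):
  H–H: 3 × 428 = 1284
  N≡N: 1 × 935 = 935
  Σ(broken) = 2219 kJ
Bonds formed (products):
  N–H: 6 × 402 = 2412
  Σ(formed) = 2412 kJ
ΔH = Σ(broken) − Σ(formed) = 2219 − 2412 = −193 kJ

ΔH ≈ −193 kJ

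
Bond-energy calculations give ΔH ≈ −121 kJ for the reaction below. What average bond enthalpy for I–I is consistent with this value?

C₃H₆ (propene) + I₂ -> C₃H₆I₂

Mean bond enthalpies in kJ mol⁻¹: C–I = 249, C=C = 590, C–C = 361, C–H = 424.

D(I–I) ≈ 148 kJ/mol

Let D be the I–I bond energy.
Σ(broken) = 1×361 + 6×424 + 1×590 + 1×D = 3495 + D
Σ(formed) = 2×361 + 6×424 + 2×249 = 3764
ΔH = Σ(broken) − Σ(formed) = (3495 + D) − (3764) = −269 + D
Setting this equal to −121 kJ gives D = 148 kJ/mol.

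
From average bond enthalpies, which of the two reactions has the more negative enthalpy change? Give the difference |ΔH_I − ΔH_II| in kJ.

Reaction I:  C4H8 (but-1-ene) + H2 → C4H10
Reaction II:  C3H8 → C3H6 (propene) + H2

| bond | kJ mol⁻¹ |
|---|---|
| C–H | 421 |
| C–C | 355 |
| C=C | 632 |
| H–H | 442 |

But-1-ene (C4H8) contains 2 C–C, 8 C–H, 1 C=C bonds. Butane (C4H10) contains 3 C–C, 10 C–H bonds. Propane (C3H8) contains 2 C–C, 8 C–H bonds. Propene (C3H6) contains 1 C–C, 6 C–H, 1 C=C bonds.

Reaction I, by 246 kJ

Reaction I:
  Bonds broken (reactants):
    C–C: 2 × 355 = 710
    C–H: 8 × 421 = 3368
    C=C: 1 × 632 = 632
    H–H: 1 × 442 = 442
    Σ(broken) = 5152 kJ
  Bonds formed (products):
    C–C: 3 × 355 = 1065
    C–H: 10 × 421 = 4210
    Σ(formed) = 5275 kJ
  ΔH_I = 5152 − 5275 = −123 kJ
Reaction II:
  Bonds broken (reactants):
    C–C: 2 × 355 = 710
    C–H: 8 × 421 = 3368
    Σ(broken) = 4078 kJ
  Bonds formed (products):
    C–C: 1 × 355 = 355
    C–H: 6 × 421 = 2526
    C=C: 1 × 632 = 632
    H–H: 1 × 442 = 442
    Σ(formed) = 3955 kJ
  ΔH_II = 4078 − 3955 = +123 kJ
ΔH_I − ΔH_II = −246 kJ, so reaction I has the more negative ΔH; |ΔH_I − ΔH_II| = 246 kJ.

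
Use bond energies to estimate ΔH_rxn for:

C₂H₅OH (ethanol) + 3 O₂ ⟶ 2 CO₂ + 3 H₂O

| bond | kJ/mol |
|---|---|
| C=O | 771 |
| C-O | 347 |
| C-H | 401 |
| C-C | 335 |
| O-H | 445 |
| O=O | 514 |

Bonds broken (reactants):
  C-C: 1 × 335 = 335
  C-H: 5 × 401 = 2005
  C-O: 1 × 347 = 347
  O-H: 1 × 445 = 445
  O=O: 3 × 514 = 1542
  Σ(broken) = 4674 kJ
Bonds formed (products):
  C=O: 4 × 771 = 3084
  O-H: 6 × 445 = 2670
  Σ(formed) = 5754 kJ
ΔH = Σ(broken) − Σ(formed) = 4674 − 5754 = −1080 kJ

ΔH ≈ −1080 kJ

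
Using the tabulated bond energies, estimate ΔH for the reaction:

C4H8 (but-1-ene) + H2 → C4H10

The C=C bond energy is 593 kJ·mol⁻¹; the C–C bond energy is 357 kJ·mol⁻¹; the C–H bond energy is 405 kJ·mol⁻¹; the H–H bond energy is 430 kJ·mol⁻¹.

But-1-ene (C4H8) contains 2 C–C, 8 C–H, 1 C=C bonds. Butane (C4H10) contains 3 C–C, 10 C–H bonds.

Bonds broken (reactants):
  C–C: 2 × 357 = 714
  C–H: 8 × 405 = 3240
  C=C: 1 × 593 = 593
  H–H: 1 × 430 = 430
  Σ(broken) = 4977 kJ
Bonds formed (products):
  C–C: 3 × 357 = 1071
  C–H: 10 × 405 = 4050
  Σ(formed) = 5121 kJ
ΔH = Σ(broken) − Σ(formed) = 4977 − 5121 = −144 kJ

ΔH ≈ −144 kJ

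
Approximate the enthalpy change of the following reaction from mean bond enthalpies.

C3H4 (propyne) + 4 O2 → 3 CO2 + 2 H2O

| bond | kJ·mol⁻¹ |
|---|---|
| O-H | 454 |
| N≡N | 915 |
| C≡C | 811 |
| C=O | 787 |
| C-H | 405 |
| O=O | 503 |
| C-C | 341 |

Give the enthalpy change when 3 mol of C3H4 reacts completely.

ΔH = −5262 kJ

Bonds broken (reactants):
  C≡C: 1 × 811 = 811
  C-C: 1 × 341 = 341
  C-H: 4 × 405 = 1620
  O=O: 4 × 503 = 2012
  Σ(broken) = 4784 kJ
Bonds formed (products):
  C=O: 6 × 787 = 4722
  O-H: 4 × 454 = 1816
  Σ(formed) = 6538 kJ
ΔH = Σ(broken) − Σ(formed) = 4784 − 6538 = −1754 kJ
For 3× the reaction as written: 3 × (−1754) = −5262 kJ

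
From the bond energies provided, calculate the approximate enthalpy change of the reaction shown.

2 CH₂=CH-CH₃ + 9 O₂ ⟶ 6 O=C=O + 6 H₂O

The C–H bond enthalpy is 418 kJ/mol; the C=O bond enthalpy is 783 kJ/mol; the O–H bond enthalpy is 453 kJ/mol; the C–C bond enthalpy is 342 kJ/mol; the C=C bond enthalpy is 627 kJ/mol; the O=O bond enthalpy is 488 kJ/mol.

Bonds broken (reactants):
  C–C: 2 × 342 = 684
  C–H: 12 × 418 = 5016
  C=C: 2 × 627 = 1254
  O=O: 9 × 488 = 4392
  Σ(broken) = 11346 kJ
Bonds formed (products):
  C=O: 12 × 783 = 9396
  O–H: 12 × 453 = 5436
  Σ(formed) = 14832 kJ
ΔH = Σ(broken) − Σ(formed) = 11346 − 14832 = −3486 kJ

ΔH ≈ −3486 kJ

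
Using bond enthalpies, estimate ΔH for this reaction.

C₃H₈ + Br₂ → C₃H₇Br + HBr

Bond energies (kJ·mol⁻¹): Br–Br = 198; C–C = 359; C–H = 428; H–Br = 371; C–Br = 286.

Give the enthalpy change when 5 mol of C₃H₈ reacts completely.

Bonds broken (reactants):
  Br–Br: 1 × 198 = 198
  C–C: 2 × 359 = 718
  C–H: 8 × 428 = 3424
  Σ(broken) = 4340 kJ
Bonds formed (products):
  C–Br: 1 × 286 = 286
  C–C: 2 × 359 = 718
  C–H: 7 × 428 = 2996
  H–Br: 1 × 371 = 371
  Σ(formed) = 4371 kJ
ΔH = Σ(broken) − Σ(formed) = 4340 − 4371 = −31 kJ
For 5× the reaction as written: 5 × (−31) = −155 kJ

ΔH = −155 kJ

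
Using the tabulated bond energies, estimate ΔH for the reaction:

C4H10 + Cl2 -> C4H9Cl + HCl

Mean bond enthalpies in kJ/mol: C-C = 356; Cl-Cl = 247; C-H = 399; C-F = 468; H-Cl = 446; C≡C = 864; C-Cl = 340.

Bonds broken (reactants):
  C-C: 3 × 356 = 1068
  C-H: 10 × 399 = 3990
  Cl-Cl: 1 × 247 = 247
  Σ(broken) = 5305 kJ
Bonds formed (products):
  C-C: 3 × 356 = 1068
  C-Cl: 1 × 340 = 340
  C-H: 9 × 399 = 3591
  H-Cl: 1 × 446 = 446
  Σ(formed) = 5445 kJ
ΔH = Σ(broken) − Σ(formed) = 5305 − 5445 = −140 kJ

ΔH ≈ −140 kJ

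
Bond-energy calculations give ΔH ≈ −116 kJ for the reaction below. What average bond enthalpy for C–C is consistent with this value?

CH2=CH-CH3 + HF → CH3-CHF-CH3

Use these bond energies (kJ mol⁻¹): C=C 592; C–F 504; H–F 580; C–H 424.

Let D be the C–C bond energy.
Σ(broken) = 1×D + 6×424 + 1×592 + 1×580 = 3716 + D
Σ(formed) = 2×D + 1×504 + 7×424 = 3472 + 2D
ΔH = Σ(broken) − Σ(formed) = (3716 + D) − (3472 + 2D) = +244 − D
Setting this equal to −116 kJ gives D = 360 kJ/mol.

D(C–C) ≈ 360 kJ/mol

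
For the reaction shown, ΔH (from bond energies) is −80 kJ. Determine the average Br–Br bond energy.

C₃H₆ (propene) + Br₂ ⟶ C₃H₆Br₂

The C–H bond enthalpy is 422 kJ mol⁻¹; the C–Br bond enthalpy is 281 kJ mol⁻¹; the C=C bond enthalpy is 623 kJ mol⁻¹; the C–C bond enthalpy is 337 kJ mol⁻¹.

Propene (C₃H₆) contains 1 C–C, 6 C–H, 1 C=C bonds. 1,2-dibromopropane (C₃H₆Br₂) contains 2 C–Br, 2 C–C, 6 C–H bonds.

D(Br–Br) ≈ 196 kJ/mol

Let D be the Br–Br bond energy.
Σ(broken) = 1×D + 1×337 + 6×422 + 1×623 = 3492 + D
Σ(formed) = 2×281 + 2×337 + 6×422 = 3768
ΔH = Σ(broken) − Σ(formed) = (3492 + D) − (3768) = −276 + D
Setting this equal to −80 kJ gives D = 196 kJ/mol.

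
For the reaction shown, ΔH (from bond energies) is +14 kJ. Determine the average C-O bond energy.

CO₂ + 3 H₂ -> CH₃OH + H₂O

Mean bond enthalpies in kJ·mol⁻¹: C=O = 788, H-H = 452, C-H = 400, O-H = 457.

Let D be the C-O bond energy.
Σ(broken) = 2×788 + 3×452 = 2932
Σ(formed) = 3×400 + 1×D + 3×457 = 2571 + D
ΔH = Σ(broken) − Σ(formed) = (2932) − (2571 + D) = +361 − D
Setting this equal to +14 kJ gives D = 347 kJ/mol.

D(C-O) ≈ 347 kJ/mol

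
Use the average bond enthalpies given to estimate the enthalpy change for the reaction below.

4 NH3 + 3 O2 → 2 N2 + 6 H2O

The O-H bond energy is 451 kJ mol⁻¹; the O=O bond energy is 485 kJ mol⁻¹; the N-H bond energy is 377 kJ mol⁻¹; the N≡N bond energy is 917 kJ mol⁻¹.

ΔH ≈ −1267 kJ

Bonds broken (reactants):
  N-H: 12 × 377 = 4524
  O=O: 3 × 485 = 1455
  Σ(broken) = 5979 kJ
Bonds formed (products):
  N≡N: 2 × 917 = 1834
  O-H: 12 × 451 = 5412
  Σ(formed) = 7246 kJ
ΔH = Σ(broken) − Σ(formed) = 5979 − 7246 = −1267 kJ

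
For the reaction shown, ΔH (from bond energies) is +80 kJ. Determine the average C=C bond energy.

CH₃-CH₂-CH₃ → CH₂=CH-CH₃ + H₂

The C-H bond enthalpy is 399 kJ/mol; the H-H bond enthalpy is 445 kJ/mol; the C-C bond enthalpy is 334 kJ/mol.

D(C=C) ≈ 607 kJ/mol

Let D be the C=C bond energy.
Σ(broken) = 2×334 + 8×399 = 3860
Σ(formed) = 1×334 + 6×399 + 1×D + 1×445 = 3173 + D
ΔH = Σ(broken) − Σ(formed) = (3860) − (3173 + D) = +687 − D
Setting this equal to +80 kJ gives D = 607 kJ/mol.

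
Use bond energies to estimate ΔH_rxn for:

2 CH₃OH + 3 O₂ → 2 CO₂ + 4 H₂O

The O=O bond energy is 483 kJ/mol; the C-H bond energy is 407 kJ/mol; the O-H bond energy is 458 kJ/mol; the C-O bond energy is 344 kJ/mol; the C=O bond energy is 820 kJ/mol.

Bonds broken (reactants):
  C-H: 6 × 407 = 2442
  C-O: 2 × 344 = 688
  O-H: 2 × 458 = 916
  O=O: 3 × 483 = 1449
  Σ(broken) = 5495 kJ
Bonds formed (products):
  C=O: 4 × 820 = 3280
  O-H: 8 × 458 = 3664
  Σ(formed) = 6944 kJ
ΔH = Σ(broken) − Σ(formed) = 5495 − 6944 = −1449 kJ

ΔH ≈ −1449 kJ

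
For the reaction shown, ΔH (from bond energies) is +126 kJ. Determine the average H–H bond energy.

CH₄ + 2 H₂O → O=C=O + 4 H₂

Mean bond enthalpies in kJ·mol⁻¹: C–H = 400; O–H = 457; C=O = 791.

D(H–H) ≈ 430 kJ/mol

Let D be the H–H bond energy.
Σ(broken) = 4×400 + 4×457 = 3428
Σ(formed) = 2×791 + 4×D = 1582 + 4D
ΔH = Σ(broken) − Σ(formed) = (3428) − (1582 + 4D) = +1846 − 4D
Setting this equal to +126 kJ gives 4D = 1720, so D = 430 kJ/mol.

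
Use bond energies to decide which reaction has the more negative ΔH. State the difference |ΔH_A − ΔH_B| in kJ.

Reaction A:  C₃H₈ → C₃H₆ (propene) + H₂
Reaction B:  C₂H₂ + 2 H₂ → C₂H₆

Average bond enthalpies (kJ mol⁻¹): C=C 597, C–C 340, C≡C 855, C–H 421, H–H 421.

Reaction B, by 491 kJ

Reaction A:
  Bonds broken (reactants):
    C–C: 2 × 340 = 680
    C–H: 8 × 421 = 3368
    Σ(broken) = 4048 kJ
  Bonds formed (products):
    C–C: 1 × 340 = 340
    C–H: 6 × 421 = 2526
    C=C: 1 × 597 = 597
    H–H: 1 × 421 = 421
    Σ(formed) = 3884 kJ
  ΔH_A = 4048 − 3884 = +164 kJ
Reaction B:
  Bonds broken (reactants):
    C≡C: 1 × 855 = 855
    C–H: 2 × 421 = 842
    H–H: 2 × 421 = 842
    Σ(broken) = 2539 kJ
  Bonds formed (products):
    C–C: 1 × 340 = 340
    C–H: 6 × 421 = 2526
    Σ(formed) = 2866 kJ
  ΔH_B = 2539 − 2866 = −327 kJ
ΔH_A − ΔH_B = +491 kJ, so reaction B has the more negative ΔH; |ΔH_A − ΔH_B| = 491 kJ.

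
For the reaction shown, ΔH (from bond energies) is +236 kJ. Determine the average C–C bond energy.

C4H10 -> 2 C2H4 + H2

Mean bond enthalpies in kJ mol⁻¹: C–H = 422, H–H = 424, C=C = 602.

D(C–C) ≈ 340 kJ/mol

Let D be the C–C bond energy.
Σ(broken) = 3×D + 10×422 = 4220 + 3D
Σ(formed) = 8×422 + 2×602 + 1×424 = 5004
ΔH = Σ(broken) − Σ(formed) = (4220 + 3D) − (5004) = −784 + 3D
Setting this equal to +236 kJ gives 3D = 1020, so D = 340 kJ/mol.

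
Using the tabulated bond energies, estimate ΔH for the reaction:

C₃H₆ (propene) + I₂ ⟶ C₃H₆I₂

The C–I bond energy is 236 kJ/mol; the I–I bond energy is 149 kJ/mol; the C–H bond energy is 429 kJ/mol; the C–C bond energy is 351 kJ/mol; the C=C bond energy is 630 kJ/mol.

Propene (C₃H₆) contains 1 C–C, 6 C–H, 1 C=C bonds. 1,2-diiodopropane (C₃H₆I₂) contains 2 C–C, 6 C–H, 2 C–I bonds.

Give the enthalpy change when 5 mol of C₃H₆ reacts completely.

Bonds broken (reactants):
  C–C: 1 × 351 = 351
  C–H: 6 × 429 = 2574
  C=C: 1 × 630 = 630
  I–I: 1 × 149 = 149
  Σ(broken) = 3704 kJ
Bonds formed (products):
  C–C: 2 × 351 = 702
  C–H: 6 × 429 = 2574
  C–I: 2 × 236 = 472
  Σ(formed) = 3748 kJ
ΔH = Σ(broken) − Σ(formed) = 3704 − 3748 = −44 kJ
For 5× the reaction as written: 5 × (−44) = −220 kJ

ΔH = −220 kJ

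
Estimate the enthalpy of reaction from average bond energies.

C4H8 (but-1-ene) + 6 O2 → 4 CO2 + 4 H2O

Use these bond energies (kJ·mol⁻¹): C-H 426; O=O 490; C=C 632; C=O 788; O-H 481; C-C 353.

ΔH ≈ −2466 kJ

Bonds broken (reactants):
  C-C: 2 × 353 = 706
  C-H: 8 × 426 = 3408
  C=C: 1 × 632 = 632
  O=O: 6 × 490 = 2940
  Σ(broken) = 7686 kJ
Bonds formed (products):
  C=O: 8 × 788 = 6304
  O-H: 8 × 481 = 3848
  Σ(formed) = 10152 kJ
ΔH = Σ(broken) − Σ(formed) = 7686 − 10152 = −2466 kJ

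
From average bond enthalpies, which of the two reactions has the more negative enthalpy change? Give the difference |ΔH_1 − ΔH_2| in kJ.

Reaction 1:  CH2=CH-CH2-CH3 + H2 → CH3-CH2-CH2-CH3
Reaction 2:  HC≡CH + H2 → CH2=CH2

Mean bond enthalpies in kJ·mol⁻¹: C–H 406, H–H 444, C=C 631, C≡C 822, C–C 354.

Reaction 2, by 86 kJ

Reaction 1:
  Bonds broken (reactants):
    C–C: 2 × 354 = 708
    C–H: 8 × 406 = 3248
    C=C: 1 × 631 = 631
    H–H: 1 × 444 = 444
    Σ(broken) = 5031 kJ
  Bonds formed (products):
    C–C: 3 × 354 = 1062
    C–H: 10 × 406 = 4060
    Σ(formed) = 5122 kJ
  ΔH_1 = 5031 − 5122 = −91 kJ
Reaction 2:
  Bonds broken (reactants):
    C≡C: 1 × 822 = 822
    C–H: 2 × 406 = 812
    H–H: 1 × 444 = 444
    Σ(broken) = 2078 kJ
  Bonds formed (products):
    C–H: 4 × 406 = 1624
    C=C: 1 × 631 = 631
    Σ(formed) = 2255 kJ
  ΔH_2 = 2078 − 2255 = −177 kJ
ΔH_1 − ΔH_2 = +86 kJ, so reaction 2 has the more negative ΔH; |ΔH_1 − ΔH_2| = 86 kJ.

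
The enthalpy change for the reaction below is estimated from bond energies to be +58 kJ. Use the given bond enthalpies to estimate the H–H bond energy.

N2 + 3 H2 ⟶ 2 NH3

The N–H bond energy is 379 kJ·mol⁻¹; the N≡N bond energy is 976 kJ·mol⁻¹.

D(H–H) ≈ 452 kJ/mol

Let D be the H–H bond energy.
Σ(broken) = 3×D + 1×976 = 976 + 3D
Σ(formed) = 6×379 = 2274
ΔH = Σ(broken) − Σ(formed) = (976 + 3D) − (2274) = −1298 + 3D
Setting this equal to +58 kJ gives 3D = 1356, so D = 452 kJ/mol.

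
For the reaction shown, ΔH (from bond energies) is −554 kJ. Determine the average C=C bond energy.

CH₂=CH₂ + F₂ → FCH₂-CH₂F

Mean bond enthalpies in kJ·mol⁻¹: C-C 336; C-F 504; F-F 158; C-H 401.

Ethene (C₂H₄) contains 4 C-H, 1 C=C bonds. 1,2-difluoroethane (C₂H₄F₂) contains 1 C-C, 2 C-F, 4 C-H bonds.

D(C=C) ≈ 632 kJ/mol

Let D be the C=C bond energy.
Σ(broken) = 4×401 + 1×D + 1×158 = 1762 + D
Σ(formed) = 1×336 + 2×504 + 4×401 = 2948
ΔH = Σ(broken) − Σ(formed) = (1762 + D) − (2948) = −1186 + D
Setting this equal to −554 kJ gives D = 632 kJ/mol.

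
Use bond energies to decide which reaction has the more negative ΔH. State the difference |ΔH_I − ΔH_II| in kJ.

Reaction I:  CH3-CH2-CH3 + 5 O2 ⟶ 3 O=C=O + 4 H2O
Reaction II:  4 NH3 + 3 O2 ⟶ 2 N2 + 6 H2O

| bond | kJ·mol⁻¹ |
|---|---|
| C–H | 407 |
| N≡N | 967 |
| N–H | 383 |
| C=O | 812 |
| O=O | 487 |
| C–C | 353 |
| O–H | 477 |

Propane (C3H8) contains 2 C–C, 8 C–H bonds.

Reaction I, by 690 kJ

Reaction I:
  Bonds broken (reactants):
    C–C: 2 × 353 = 706
    C–H: 8 × 407 = 3256
    O=O: 5 × 487 = 2435
    Σ(broken) = 6397 kJ
  Bonds formed (products):
    C=O: 6 × 812 = 4872
    O–H: 8 × 477 = 3816
    Σ(formed) = 8688 kJ
  ΔH_I = 6397 − 8688 = −2291 kJ
Reaction II:
  Bonds broken (reactants):
    N–H: 12 × 383 = 4596
    O=O: 3 × 487 = 1461
    Σ(broken) = 6057 kJ
  Bonds formed (products):
    N≡N: 2 × 967 = 1934
    O–H: 12 × 477 = 5724
    Σ(formed) = 7658 kJ
  ΔH_II = 6057 − 7658 = −1601 kJ
ΔH_I − ΔH_II = −690 kJ, so reaction I has the more negative ΔH; |ΔH_I − ΔH_II| = 690 kJ.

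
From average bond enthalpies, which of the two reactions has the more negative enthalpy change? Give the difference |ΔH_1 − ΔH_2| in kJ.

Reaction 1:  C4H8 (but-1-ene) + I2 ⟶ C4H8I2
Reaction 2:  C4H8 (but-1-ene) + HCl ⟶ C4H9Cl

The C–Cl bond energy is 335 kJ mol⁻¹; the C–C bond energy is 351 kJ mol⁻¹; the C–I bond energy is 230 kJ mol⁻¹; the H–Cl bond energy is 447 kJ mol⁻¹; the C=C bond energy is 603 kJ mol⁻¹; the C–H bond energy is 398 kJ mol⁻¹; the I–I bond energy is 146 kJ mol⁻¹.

Reaction 1, by 28 kJ

Reaction 1:
  Bonds broken (reactants):
    C–C: 2 × 351 = 702
    C–H: 8 × 398 = 3184
    C=C: 1 × 603 = 603
    I–I: 1 × 146 = 146
    Σ(broken) = 4635 kJ
  Bonds formed (products):
    C–C: 3 × 351 = 1053
    C–H: 8 × 398 = 3184
    C–I: 2 × 230 = 460
    Σ(formed) = 4697 kJ
  ΔH_1 = 4635 − 4697 = −62 kJ
Reaction 2:
  Bonds broken (reactants):
    C–C: 2 × 351 = 702
    C–H: 8 × 398 = 3184
    C=C: 1 × 603 = 603
    H–Cl: 1 × 447 = 447
    Σ(broken) = 4936 kJ
  Bonds formed (products):
    C–C: 3 × 351 = 1053
    C–Cl: 1 × 335 = 335
    C–H: 9 × 398 = 3582
    Σ(formed) = 4970 kJ
  ΔH_2 = 4936 − 4970 = −34 kJ
ΔH_1 − ΔH_2 = −28 kJ, so reaction 1 has the more negative ΔH; |ΔH_1 − ΔH_2| = 28 kJ.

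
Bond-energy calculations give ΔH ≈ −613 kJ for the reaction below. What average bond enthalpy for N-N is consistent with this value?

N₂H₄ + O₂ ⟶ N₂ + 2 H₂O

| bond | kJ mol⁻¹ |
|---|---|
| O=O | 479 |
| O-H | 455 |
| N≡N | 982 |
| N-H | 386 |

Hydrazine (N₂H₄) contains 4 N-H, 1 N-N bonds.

Let D be the N-N bond energy.
Σ(broken) = 4×386 + 1×D + 1×479 = 2023 + D
Σ(formed) = 1×982 + 4×455 = 2802
ΔH = Σ(broken) − Σ(formed) = (2023 + D) − (2802) = −779 + D
Setting this equal to −613 kJ gives D = 166 kJ/mol.

D(N-N) ≈ 166 kJ/mol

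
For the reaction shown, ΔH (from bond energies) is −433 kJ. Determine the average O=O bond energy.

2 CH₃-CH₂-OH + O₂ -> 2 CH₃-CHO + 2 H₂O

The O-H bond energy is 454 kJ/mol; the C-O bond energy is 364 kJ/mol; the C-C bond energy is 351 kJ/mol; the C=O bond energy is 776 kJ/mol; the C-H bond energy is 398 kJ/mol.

Let D be the O=O bond energy.
Σ(broken) = 2×351 + 10×398 + 2×364 + 2×454 + 1×D = 6318 + D
Σ(formed) = 2×351 + 8×398 + 2×776 + 4×454 = 7254
ΔH = Σ(broken) − Σ(formed) = (6318 + D) − (7254) = −936 + D
Setting this equal to −433 kJ gives D = 503 kJ/mol.

D(O=O) ≈ 503 kJ/mol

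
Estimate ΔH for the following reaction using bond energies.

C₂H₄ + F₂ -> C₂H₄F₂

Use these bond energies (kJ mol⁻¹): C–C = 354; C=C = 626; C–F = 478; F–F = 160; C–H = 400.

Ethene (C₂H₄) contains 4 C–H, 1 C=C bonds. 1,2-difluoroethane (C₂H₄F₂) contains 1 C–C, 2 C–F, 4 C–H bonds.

ΔH ≈ −524 kJ

Bonds broken (reactants):
  C–H: 4 × 400 = 1600
  C=C: 1 × 626 = 626
  F–F: 1 × 160 = 160
  Σ(broken) = 2386 kJ
Bonds formed (products):
  C–C: 1 × 354 = 354
  C–F: 2 × 478 = 956
  C–H: 4 × 400 = 1600
  Σ(formed) = 2910 kJ
ΔH = Σ(broken) − Σ(formed) = 2386 − 2910 = −524 kJ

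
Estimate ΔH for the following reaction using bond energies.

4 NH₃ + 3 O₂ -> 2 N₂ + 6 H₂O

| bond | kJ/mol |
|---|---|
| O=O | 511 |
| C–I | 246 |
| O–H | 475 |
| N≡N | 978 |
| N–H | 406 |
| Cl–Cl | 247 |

Bonds broken (reactants):
  N–H: 12 × 406 = 4872
  O=O: 3 × 511 = 1533
  Σ(broken) = 6405 kJ
Bonds formed (products):
  N≡N: 2 × 978 = 1956
  O–H: 12 × 475 = 5700
  Σ(formed) = 7656 kJ
ΔH = Σ(broken) − Σ(formed) = 6405 − 7656 = −1251 kJ

ΔH ≈ −1251 kJ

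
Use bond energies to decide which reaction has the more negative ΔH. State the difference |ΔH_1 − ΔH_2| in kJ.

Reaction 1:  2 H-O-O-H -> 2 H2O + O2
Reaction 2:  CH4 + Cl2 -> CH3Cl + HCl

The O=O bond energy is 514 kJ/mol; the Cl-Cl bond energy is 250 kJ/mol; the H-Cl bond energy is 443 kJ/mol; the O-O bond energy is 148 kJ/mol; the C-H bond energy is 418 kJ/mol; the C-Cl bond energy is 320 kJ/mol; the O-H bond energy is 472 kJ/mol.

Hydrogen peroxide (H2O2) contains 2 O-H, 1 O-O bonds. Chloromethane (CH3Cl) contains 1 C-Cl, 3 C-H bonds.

Reaction 1, by 123 kJ

Reaction 1:
  Bonds broken (reactants):
    O-H: 4 × 472 = 1888
    O-O: 2 × 148 = 296
    Σ(broken) = 2184 kJ
  Bonds formed (products):
    O-H: 4 × 472 = 1888
    O=O: 1 × 514 = 514
    Σ(formed) = 2402 kJ
  ΔH_1 = 2184 − 2402 = −218 kJ
Reaction 2:
  Bonds broken (reactants):
    C-H: 4 × 418 = 1672
    Cl-Cl: 1 × 250 = 250
    Σ(broken) = 1922 kJ
  Bonds formed (products):
    C-Cl: 1 × 320 = 320
    C-H: 3 × 418 = 1254
    H-Cl: 1 × 443 = 443
    Σ(formed) = 2017 kJ
  ΔH_2 = 1922 − 2017 = −95 kJ
ΔH_1 − ΔH_2 = −123 kJ, so reaction 1 has the more negative ΔH; |ΔH_1 − ΔH_2| = 123 kJ.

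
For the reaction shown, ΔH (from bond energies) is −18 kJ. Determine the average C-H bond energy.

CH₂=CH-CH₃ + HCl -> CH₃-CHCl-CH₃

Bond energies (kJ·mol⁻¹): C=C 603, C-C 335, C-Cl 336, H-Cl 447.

Let D be the C-H bond energy.
Σ(broken) = 1×335 + 6×D + 1×603 + 1×447 = 1385 + 6D
Σ(formed) = 2×335 + 1×336 + 7×D = 1006 + 7D
ΔH = Σ(broken) − Σ(formed) = (1385 + 6D) − (1006 + 7D) = +379 − D
Setting this equal to −18 kJ gives D = 397 kJ/mol.

D(C-H) ≈ 397 kJ/mol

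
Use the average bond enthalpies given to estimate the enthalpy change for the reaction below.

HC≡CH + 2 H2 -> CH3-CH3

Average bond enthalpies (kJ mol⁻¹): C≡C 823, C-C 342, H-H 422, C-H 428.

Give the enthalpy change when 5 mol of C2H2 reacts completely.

ΔH = −1935 kJ

Bonds broken (reactants):
  C≡C: 1 × 823 = 823
  C-H: 2 × 428 = 856
  H-H: 2 × 422 = 844
  Σ(broken) = 2523 kJ
Bonds formed (products):
  C-C: 1 × 342 = 342
  C-H: 6 × 428 = 2568
  Σ(formed) = 2910 kJ
ΔH = Σ(broken) − Σ(formed) = 2523 − 2910 = −387 kJ
For 5× the reaction as written: 5 × (−387) = −1935 kJ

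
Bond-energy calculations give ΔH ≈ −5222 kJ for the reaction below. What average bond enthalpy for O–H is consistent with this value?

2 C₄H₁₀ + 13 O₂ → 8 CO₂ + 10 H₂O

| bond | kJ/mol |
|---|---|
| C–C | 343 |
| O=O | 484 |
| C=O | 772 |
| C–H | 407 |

Let D be the O–H bond energy.
Σ(broken) = 6×343 + 20×407 + 13×484 = 16490
Σ(formed) = 16×772 + 20×D = 12352 + 20D
ΔH = Σ(broken) − Σ(formed) = (16490) − (12352 + 20D) = +4138 − 20D
Setting this equal to −5222 kJ gives 20D = 9360, so D = 468 kJ/mol.

D(O–H) ≈ 468 kJ/mol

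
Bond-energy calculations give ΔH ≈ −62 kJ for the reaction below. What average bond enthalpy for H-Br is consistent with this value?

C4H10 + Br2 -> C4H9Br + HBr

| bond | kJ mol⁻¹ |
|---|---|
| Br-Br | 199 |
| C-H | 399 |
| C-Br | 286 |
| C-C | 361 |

Let D be the H-Br bond energy.
Σ(broken) = 1×199 + 3×361 + 10×399 = 5272
Σ(formed) = 1×286 + 3×361 + 9×399 + 1×D = 4960 + D
ΔH = Σ(broken) − Σ(formed) = (5272) − (4960 + D) = +312 − D
Setting this equal to −62 kJ gives D = 374 kJ/mol.

D(H-Br) ≈ 374 kJ/mol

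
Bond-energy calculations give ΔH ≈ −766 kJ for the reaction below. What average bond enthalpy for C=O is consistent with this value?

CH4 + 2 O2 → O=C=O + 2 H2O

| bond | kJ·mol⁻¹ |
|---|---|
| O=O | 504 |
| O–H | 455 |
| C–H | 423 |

D(C=O) ≈ 823 kJ/mol

Let D be the C=O bond energy.
Σ(broken) = 4×423 + 2×504 = 2700
Σ(formed) = 2×D + 4×455 = 1820 + 2D
ΔH = Σ(broken) − Σ(formed) = (2700) − (1820 + 2D) = +880 − 2D
Setting this equal to −766 kJ gives 2D = 1646, so D = 823 kJ/mol.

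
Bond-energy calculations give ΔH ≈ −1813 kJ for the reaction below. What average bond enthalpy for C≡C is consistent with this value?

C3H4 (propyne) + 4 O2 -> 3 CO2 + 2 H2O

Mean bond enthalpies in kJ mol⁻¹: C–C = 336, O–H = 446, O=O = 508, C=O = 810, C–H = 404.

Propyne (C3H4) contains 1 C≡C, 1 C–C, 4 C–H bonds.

Let D be the C≡C bond energy.
Σ(broken) = 1×D + 1×336 + 4×404 + 4×508 = 3984 + D
Σ(formed) = 6×810 + 4×446 = 6644
ΔH = Σ(broken) − Σ(formed) = (3984 + D) − (6644) = −2660 + D
Setting this equal to −1813 kJ gives D = 847 kJ/mol.

D(C≡C) ≈ 847 kJ/mol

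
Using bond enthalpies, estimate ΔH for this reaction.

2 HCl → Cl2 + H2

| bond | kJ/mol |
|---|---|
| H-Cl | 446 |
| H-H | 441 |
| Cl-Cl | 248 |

ΔH ≈ +203 kJ

Bonds broken (reactants):
  H-Cl: 2 × 446 = 892
  Σ(broken) = 892 kJ
Bonds formed (products):
  Cl-Cl: 1 × 248 = 248
  H-H: 1 × 441 = 441
  Σ(formed) = 689 kJ
ΔH = Σ(broken) − Σ(formed) = 892 − 689 = +203 kJ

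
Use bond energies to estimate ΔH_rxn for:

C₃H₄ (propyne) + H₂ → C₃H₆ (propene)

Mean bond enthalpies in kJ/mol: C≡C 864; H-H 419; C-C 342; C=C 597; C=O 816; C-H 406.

Bonds broken (reactants):
  C≡C: 1 × 864 = 864
  C-C: 1 × 342 = 342
  C-H: 4 × 406 = 1624
  H-H: 1 × 419 = 419
  Σ(broken) = 3249 kJ
Bonds formed (products):
  C-C: 1 × 342 = 342
  C-H: 6 × 406 = 2436
  C=C: 1 × 597 = 597
  Σ(formed) = 3375 kJ
ΔH = Σ(broken) − Σ(formed) = 3249 − 3375 = −126 kJ

ΔH ≈ −126 kJ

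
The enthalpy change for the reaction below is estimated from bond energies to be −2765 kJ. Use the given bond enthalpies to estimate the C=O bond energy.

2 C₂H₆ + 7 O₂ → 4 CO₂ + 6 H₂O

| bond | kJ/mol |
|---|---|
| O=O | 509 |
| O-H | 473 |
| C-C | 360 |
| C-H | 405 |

D(C=O) ≈ 779 kJ/mol

Let D be the C=O bond energy.
Σ(broken) = 2×360 + 12×405 + 7×509 = 9143
Σ(formed) = 8×D + 12×473 = 5676 + 8D
ΔH = Σ(broken) − Σ(formed) = (9143) − (5676 + 8D) = +3467 − 8D
Setting this equal to −2765 kJ gives 8D = 6232, so D = 779 kJ/mol.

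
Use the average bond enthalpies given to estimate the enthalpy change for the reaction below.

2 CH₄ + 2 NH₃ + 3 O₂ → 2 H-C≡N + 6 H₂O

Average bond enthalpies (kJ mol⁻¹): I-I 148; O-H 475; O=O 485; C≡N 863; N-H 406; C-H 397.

ΔH ≈ −1153 kJ

Bonds broken (reactants):
  C-H: 8 × 397 = 3176
  N-H: 6 × 406 = 2436
  O=O: 3 × 485 = 1455
  Σ(broken) = 7067 kJ
Bonds formed (products):
  C≡N: 2 × 863 = 1726
  C-H: 2 × 397 = 794
  O-H: 12 × 475 = 5700
  Σ(formed) = 8220 kJ
ΔH = Σ(broken) − Σ(formed) = 7067 − 8220 = −1153 kJ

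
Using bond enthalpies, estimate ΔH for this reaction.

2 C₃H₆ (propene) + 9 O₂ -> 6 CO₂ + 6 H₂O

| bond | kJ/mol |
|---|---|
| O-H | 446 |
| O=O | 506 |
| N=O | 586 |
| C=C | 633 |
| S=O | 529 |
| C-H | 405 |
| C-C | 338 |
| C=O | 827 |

Bonds broken (reactants):
  C-C: 2 × 338 = 676
  C-H: 12 × 405 = 4860
  C=C: 2 × 633 = 1266
  O=O: 9 × 506 = 4554
  Σ(broken) = 11356 kJ
Bonds formed (products):
  C=O: 12 × 827 = 9924
  O-H: 12 × 446 = 5352
  Σ(formed) = 15276 kJ
ΔH = Σ(broken) − Σ(formed) = 11356 − 15276 = −3920 kJ

ΔH ≈ −3920 kJ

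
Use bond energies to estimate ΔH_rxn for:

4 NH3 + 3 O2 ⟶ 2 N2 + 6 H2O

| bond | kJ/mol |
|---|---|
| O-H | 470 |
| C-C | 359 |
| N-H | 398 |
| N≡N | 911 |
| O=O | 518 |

ΔH ≈ −1132 kJ

Bonds broken (reactants):
  N-H: 12 × 398 = 4776
  O=O: 3 × 518 = 1554
  Σ(broken) = 6330 kJ
Bonds formed (products):
  N≡N: 2 × 911 = 1822
  O-H: 12 × 470 = 5640
  Σ(formed) = 7462 kJ
ΔH = Σ(broken) − Σ(formed) = 6330 − 7462 = −1132 kJ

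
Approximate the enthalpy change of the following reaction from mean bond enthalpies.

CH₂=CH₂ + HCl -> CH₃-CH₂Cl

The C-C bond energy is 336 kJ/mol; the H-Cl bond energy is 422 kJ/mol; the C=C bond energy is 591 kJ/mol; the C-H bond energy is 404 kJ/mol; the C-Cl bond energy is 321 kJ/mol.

Bonds broken (reactants):
  C-H: 4 × 404 = 1616
  C=C: 1 × 591 = 591
  H-Cl: 1 × 422 = 422
  Σ(broken) = 2629 kJ
Bonds formed (products):
  C-C: 1 × 336 = 336
  C-Cl: 1 × 321 = 321
  C-H: 5 × 404 = 2020
  Σ(formed) = 2677 kJ
ΔH = Σ(broken) − Σ(formed) = 2629 − 2677 = −48 kJ

ΔH ≈ −48 kJ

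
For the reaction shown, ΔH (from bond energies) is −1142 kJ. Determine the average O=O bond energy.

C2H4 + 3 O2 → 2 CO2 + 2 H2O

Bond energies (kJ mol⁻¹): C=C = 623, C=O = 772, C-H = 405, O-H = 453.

Let D be the O=O bond energy.
Σ(broken) = 4×405 + 1×623 + 3×D = 2243 + 3D
Σ(formed) = 4×772 + 4×453 = 4900
ΔH = Σ(broken) − Σ(formed) = (2243 + 3D) − (4900) = −2657 + 3D
Setting this equal to −1142 kJ gives 3D = 1515, so D = 505 kJ/mol.

D(O=O) ≈ 505 kJ/mol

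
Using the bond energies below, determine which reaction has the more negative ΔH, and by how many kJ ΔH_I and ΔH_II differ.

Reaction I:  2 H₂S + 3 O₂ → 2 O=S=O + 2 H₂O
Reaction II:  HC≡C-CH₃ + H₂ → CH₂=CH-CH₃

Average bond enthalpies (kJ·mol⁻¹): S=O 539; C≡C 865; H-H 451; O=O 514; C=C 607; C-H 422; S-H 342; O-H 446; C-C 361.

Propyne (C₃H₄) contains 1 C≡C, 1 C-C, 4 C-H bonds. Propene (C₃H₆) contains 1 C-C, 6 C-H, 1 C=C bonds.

Reaction I:
  Bonds broken (reactants):
    O=O: 3 × 514 = 1542
    S-H: 4 × 342 = 1368
    Σ(broken) = 2910 kJ
  Bonds formed (products):
    O-H: 4 × 446 = 1784
    S=O: 4 × 539 = 2156
    Σ(formed) = 3940 kJ
  ΔH_I = 2910 − 3940 = −1030 kJ
Reaction II:
  Bonds broken (reactants):
    C≡C: 1 × 865 = 865
    C-C: 1 × 361 = 361
    C-H: 4 × 422 = 1688
    H-H: 1 × 451 = 451
    Σ(broken) = 3365 kJ
  Bonds formed (products):
    C-C: 1 × 361 = 361
    C-H: 6 × 422 = 2532
    C=C: 1 × 607 = 607
    Σ(formed) = 3500 kJ
  ΔH_II = 3365 − 3500 = −135 kJ
ΔH_I − ΔH_II = −895 kJ, so reaction I has the more negative ΔH; |ΔH_I − ΔH_II| = 895 kJ.

Reaction I, by 895 kJ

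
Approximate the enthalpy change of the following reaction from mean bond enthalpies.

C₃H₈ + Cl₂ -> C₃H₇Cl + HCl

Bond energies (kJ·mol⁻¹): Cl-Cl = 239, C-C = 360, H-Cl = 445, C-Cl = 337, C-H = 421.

ΔH ≈ −122 kJ

Bonds broken (reactants):
  C-C: 2 × 360 = 720
  C-H: 8 × 421 = 3368
  Cl-Cl: 1 × 239 = 239
  Σ(broken) = 4327 kJ
Bonds formed (products):
  C-C: 2 × 360 = 720
  C-Cl: 1 × 337 = 337
  C-H: 7 × 421 = 2947
  H-Cl: 1 × 445 = 445
  Σ(formed) = 4449 kJ
ΔH = Σ(broken) − Σ(formed) = 4327 − 4449 = −122 kJ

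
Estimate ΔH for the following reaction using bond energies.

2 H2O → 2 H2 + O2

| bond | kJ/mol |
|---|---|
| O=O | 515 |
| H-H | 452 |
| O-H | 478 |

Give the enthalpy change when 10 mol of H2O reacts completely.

Bonds broken (reactants):
  O-H: 4 × 478 = 1912
  Σ(broken) = 1912 kJ
Bonds formed (products):
  H-H: 2 × 452 = 904
  O=O: 1 × 515 = 515
  Σ(formed) = 1419 kJ
ΔH = Σ(broken) − Σ(formed) = 1912 − 1419 = +493 kJ
For 5× the reaction as written: 5 × (+493) = +2465 kJ

ΔH = +2465 kJ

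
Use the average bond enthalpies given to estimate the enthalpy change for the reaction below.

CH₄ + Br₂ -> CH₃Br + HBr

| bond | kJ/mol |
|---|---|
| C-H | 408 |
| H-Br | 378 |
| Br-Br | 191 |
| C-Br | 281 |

ΔH ≈ −60 kJ

Bonds broken (reactants):
  Br-Br: 1 × 191 = 191
  C-H: 4 × 408 = 1632
  Σ(broken) = 1823 kJ
Bonds formed (products):
  C-Br: 1 × 281 = 281
  C-H: 3 × 408 = 1224
  H-Br: 1 × 378 = 378
  Σ(formed) = 1883 kJ
ΔH = Σ(broken) − Σ(formed) = 1823 − 1883 = −60 kJ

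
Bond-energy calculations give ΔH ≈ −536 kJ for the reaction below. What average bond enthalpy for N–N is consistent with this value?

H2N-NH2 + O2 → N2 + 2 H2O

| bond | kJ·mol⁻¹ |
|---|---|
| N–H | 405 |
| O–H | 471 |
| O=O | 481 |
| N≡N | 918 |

D(N–N) ≈ 165 kJ/mol

Let D be the N–N bond energy.
Σ(broken) = 4×405 + 1×D + 1×481 = 2101 + D
Σ(formed) = 1×918 + 4×471 = 2802
ΔH = Σ(broken) − Σ(formed) = (2101 + D) − (2802) = −701 + D
Setting this equal to −536 kJ gives D = 165 kJ/mol.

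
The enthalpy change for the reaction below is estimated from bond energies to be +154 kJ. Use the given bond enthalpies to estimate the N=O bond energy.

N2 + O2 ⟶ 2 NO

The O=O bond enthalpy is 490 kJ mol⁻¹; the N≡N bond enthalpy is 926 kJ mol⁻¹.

D(N=O) ≈ 631 kJ/mol

Let D be the N=O bond energy.
Σ(broken) = 1×926 + 1×490 = 1416
Σ(formed) = 2×D = 2D
ΔH = Σ(broken) − Σ(formed) = (1416) − (2D) = +1416 − 2D
Setting this equal to +154 kJ gives 2D = 1262, so D = 631 kJ/mol.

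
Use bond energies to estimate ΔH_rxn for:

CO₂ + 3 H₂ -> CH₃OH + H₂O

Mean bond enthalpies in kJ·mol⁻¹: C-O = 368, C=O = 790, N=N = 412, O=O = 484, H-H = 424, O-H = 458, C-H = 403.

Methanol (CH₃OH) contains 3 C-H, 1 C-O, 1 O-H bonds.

ΔH ≈ −99 kJ

Bonds broken (reactants):
  C=O: 2 × 790 = 1580
  H-H: 3 × 424 = 1272
  Σ(broken) = 2852 kJ
Bonds formed (products):
  C-H: 3 × 403 = 1209
  C-O: 1 × 368 = 368
  O-H: 3 × 458 = 1374
  Σ(formed) = 2951 kJ
ΔH = Σ(broken) − Σ(formed) = 2852 − 2951 = −99 kJ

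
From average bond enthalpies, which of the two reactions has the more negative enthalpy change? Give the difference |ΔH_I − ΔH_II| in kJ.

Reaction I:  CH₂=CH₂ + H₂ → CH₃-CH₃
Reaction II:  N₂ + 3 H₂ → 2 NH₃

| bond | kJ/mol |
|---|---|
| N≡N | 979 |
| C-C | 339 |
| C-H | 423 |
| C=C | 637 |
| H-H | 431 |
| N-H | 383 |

Reaction I, by 91 kJ

Reaction I:
  Bonds broken (reactants):
    C-H: 4 × 423 = 1692
    C=C: 1 × 637 = 637
    H-H: 1 × 431 = 431
    Σ(broken) = 2760 kJ
  Bonds formed (products):
    C-C: 1 × 339 = 339
    C-H: 6 × 423 = 2538
    Σ(formed) = 2877 kJ
  ΔH_I = 2760 − 2877 = −117 kJ
Reaction II:
  Bonds broken (reactants):
    H-H: 3 × 431 = 1293
    N≡N: 1 × 979 = 979
    Σ(broken) = 2272 kJ
  Bonds formed (products):
    N-H: 6 × 383 = 2298
    Σ(formed) = 2298 kJ
  ΔH_II = 2272 − 2298 = −26 kJ
ΔH_I − ΔH_II = −91 kJ, so reaction I has the more negative ΔH; |ΔH_I − ΔH_II| = 91 kJ.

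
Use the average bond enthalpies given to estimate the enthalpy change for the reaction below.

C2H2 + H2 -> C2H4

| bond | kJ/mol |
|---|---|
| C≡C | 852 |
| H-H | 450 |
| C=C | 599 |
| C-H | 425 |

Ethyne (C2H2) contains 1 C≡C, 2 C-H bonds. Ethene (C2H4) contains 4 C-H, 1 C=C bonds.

Bonds broken (reactants):
  C≡C: 1 × 852 = 852
  C-H: 2 × 425 = 850
  H-H: 1 × 450 = 450
  Σ(broken) = 2152 kJ
Bonds formed (products):
  C-H: 4 × 425 = 1700
  C=C: 1 × 599 = 599
  Σ(formed) = 2299 kJ
ΔH = Σ(broken) − Σ(formed) = 2152 − 2299 = −147 kJ

ΔH ≈ −147 kJ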